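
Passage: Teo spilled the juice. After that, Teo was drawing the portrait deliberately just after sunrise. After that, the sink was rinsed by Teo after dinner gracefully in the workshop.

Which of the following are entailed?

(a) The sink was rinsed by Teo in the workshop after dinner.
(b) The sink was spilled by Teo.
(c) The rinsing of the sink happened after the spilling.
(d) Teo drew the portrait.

(a), (c)

(a) Entailed — every conjunct here is already in the original rinsing event.
(b) Not entailed — Teo spilled the juice, not the sink; the sink belongs to the rinsing event.
(c) Entailed — the narrative places the spilling before the rinsing.
(d) Not entailed — 'was drawing' is progressive on an accomplishment; it does not entail the completed 'drew'.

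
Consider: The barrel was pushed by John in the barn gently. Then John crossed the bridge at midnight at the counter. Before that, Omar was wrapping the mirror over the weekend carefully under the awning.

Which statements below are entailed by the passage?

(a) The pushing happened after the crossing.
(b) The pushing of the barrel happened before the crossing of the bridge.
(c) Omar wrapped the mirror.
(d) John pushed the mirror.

(b)

(a) Not entailed — the narrative places the pushing before the crossing, not after.
(b) Entailed — the narrative places the pushing before the crossing.
(c) Not entailed — 'was wrapping' is progressive on an accomplishment; it does not entail the completed 'wrapped'.
(d) Not entailed — John pushed the barrel, not the mirror; the mirror belongs to the wrapping event.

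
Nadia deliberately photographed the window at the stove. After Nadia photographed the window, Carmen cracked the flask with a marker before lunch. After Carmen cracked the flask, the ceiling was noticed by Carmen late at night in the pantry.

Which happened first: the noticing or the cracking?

The connectives place the cracking before the noticing.

the cracking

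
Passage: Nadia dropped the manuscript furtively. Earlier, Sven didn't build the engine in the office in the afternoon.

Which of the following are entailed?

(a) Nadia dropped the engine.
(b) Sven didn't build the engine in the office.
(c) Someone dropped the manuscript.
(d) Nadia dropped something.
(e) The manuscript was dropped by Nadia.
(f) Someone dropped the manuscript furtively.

(a) Not entailed — Nadia dropped the manuscript, not the engine; the engine belongs to the building event.
(b) Not entailed — dropping 'in the afternoon' under negation is not valid — the original leaves open that Sven built the engine some other way.
(c) Entailed — the original entails any weakening of itself; this just drops 'furtively' and generalizes the agent.
(d) Entailed — the original entails any weakening of itself; this just drops 'furtively' and generalizes the patient.
(e) Entailed — the original entails any weakening of itself; this just drops 'furtively'.
(f) Entailed — the original entails any weakening of itself; this just generalizes the agent.

(c), (d), (e), (f)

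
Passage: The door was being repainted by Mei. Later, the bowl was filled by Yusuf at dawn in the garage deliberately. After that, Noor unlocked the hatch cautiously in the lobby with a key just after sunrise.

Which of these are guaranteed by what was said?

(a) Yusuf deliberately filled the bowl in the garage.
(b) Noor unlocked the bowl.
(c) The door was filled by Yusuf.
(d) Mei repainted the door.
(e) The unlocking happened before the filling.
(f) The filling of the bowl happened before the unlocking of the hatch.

(a) Entailed — this follows by dropping conjuncts from the filling event's description.
(b) Not entailed — Noor unlocked the hatch, not the bowl; the bowl belongs to the filling event.
(c) Not entailed — Yusuf filled the bowl, not the door; the door belongs to the repainting event.
(d) Not entailed — 'was repainting' is progressive on an accomplishment; it does not entail the completed 'repainted'.
(e) Not entailed — the narrative places the filling before the unlocking, not after.
(f) Entailed — the narrative places the filling before the unlocking.

(a), (f)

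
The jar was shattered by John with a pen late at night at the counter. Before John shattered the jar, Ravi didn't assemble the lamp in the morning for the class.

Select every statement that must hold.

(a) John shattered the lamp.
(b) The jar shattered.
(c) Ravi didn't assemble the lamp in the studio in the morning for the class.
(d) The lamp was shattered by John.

(b), (c)

(a) Not entailed — John shattered the jar, not the lamp; the lamp belongs to the assembling event.
(b) Entailed — 'John shattered the jar' is causative; it entails the inchoative 'the jar shattered'.
(c) Entailed — under negation, adding a further restriction is entailed: if no such assembling event occurred, none occurred in the studio either.
(d) Not entailed — John shattered the jar, not the lamp; the lamp belongs to the assembling event.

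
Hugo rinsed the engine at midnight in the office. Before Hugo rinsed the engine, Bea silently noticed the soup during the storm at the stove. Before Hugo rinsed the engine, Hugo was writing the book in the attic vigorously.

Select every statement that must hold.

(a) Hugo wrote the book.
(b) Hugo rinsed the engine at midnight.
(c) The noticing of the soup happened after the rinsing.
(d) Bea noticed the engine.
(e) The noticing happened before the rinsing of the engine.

(b), (e)

(a) Not entailed — 'was writing' is progressive on an accomplishment; it does not entail the completed 'wrote'.
(b) Entailed — the original entails any weakening of itself; this just drops 'in the office'.
(c) Not entailed — the narrative places the noticing before the rinsing, not after.
(d) Not entailed — Bea noticed the soup, not the engine; the engine belongs to the rinsing event.
(e) Entailed — the narrative places the noticing before the rinsing.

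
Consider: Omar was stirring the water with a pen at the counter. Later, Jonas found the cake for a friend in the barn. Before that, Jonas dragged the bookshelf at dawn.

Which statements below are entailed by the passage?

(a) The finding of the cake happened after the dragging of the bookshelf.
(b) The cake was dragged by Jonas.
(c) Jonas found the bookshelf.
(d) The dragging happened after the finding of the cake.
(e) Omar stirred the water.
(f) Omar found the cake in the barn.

(a), (e)

(a) Entailed — the narrative places the dragging before the finding.
(b) Not entailed — Jonas dragged the bookshelf, not the cake; the cake belongs to the finding event.
(c) Not entailed — Jonas found the cake, not the bookshelf; the bookshelf belongs to the dragging event.
(d) Not entailed — the narrative places the dragging before the finding, not after.
(e) Entailed — 'stir' is an activity; 'was stirring' entails that some stirring happened, so 'stirred' holds.
(f) Not entailed — the passage has Jonas finding the cake, not Omar.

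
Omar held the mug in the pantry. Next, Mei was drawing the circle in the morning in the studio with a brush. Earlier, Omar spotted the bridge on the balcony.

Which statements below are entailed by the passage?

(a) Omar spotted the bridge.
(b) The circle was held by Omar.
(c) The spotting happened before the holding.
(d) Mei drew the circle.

(a)

(a) Entailed — every conjunct here is already in the original spotting event.
(b) Not entailed — Omar held the mug, not the circle; the circle belongs to the drawing event.
(c) Not entailed — the narrative doesn't order the spotting relative to the holding.
(d) Not entailed — 'was drawing' is progressive on an accomplishment; it does not entail the completed 'drew'.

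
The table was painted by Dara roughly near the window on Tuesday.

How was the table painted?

roughly

'roughly' marks the manner of the painting event.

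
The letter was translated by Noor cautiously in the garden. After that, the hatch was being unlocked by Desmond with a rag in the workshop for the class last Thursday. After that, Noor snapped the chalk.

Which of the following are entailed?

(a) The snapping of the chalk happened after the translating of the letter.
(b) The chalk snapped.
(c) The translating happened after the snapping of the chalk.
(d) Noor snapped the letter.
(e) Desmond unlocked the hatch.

(a) Entailed — the narrative places the translating before the snapping.
(b) Entailed — 'Noor snapped the chalk' is causative; it entails the inchoative 'the chalk snapped'.
(c) Not entailed — the narrative places the translating before the snapping, not after.
(d) Not entailed — Noor snapped the chalk, not the letter; the letter belongs to the translating event.
(e) Not entailed — 'was unlocking' is progressive on an accomplishment; it does not entail the completed 'unlocked'.

(a), (b)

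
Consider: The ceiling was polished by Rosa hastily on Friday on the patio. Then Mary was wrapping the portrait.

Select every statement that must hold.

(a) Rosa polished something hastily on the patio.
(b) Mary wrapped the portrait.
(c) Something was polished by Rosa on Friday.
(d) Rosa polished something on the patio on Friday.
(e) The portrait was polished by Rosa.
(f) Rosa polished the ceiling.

(a) Entailed — the original entails any weakening of itself; this just drops 'on Friday' and generalizes the patient.
(b) Not entailed — 'was wrapping' is progressive on an accomplishment; it does not entail the completed 'wrapped'.
(c) Entailed — the original entails any weakening of itself; this just drops 'hastily', 'on the patio' and generalizes the patient.
(d) Entailed — every conjunct here is already in the original polishing event.
(e) Not entailed — Rosa polished the ceiling, not the portrait; the portrait belongs to the wrapping event.
(f) Entailed — every conjunct here is already in the original polishing event.

(a), (c), (d), (f)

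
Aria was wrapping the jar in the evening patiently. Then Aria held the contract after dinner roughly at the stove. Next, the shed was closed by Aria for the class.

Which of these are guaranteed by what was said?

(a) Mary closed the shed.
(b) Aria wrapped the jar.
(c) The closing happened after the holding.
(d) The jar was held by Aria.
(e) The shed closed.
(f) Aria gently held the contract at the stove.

(a) Not entailed — the passage has Aria closing the shed, not Mary.
(b) Not entailed — 'was wrapping' is progressive on an accomplishment; it does not entail the completed 'wrapped'.
(c) Entailed — the narrative places the holding before the closing.
(d) Not entailed — Aria held the contract, not the jar; the jar belongs to the wrapping event.
(e) Entailed — 'Aria closed the shed' is causative; it entails the inchoative 'the shed closed'.
(f) Not entailed — 'gently' adds a manner not in (and inconsistent with) the original.

(c), (e)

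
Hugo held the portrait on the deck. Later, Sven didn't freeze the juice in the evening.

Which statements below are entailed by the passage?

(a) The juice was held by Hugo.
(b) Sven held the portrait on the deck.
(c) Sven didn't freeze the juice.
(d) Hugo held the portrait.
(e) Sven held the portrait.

(d)

(a) Not entailed — Hugo held the portrait, not the juice; the juice belongs to the freezing event.
(b) Not entailed — the passage has Hugo holding the portrait, not Sven.
(c) Not entailed — dropping 'in the evening' under negation is not valid — the original leaves open that Sven froze the juice some other way.
(d) Entailed — this follows by dropping conjuncts from the holding event's description.
(e) Not entailed — the passage has Hugo holding the portrait, not Sven.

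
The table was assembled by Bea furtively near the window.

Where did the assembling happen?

'near the window' marks the location of the assembling event.

near the window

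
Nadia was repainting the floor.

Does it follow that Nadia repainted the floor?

no

'was repainting' is progressive; for an accomplishment like 'repaint the floor', it doesn't entail completion.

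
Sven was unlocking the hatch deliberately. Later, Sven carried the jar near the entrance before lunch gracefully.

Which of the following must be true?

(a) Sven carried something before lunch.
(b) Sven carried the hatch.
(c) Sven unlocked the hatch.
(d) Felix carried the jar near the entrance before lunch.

(a) Entailed — this follows by dropping conjuncts from the carrying event's description.
(b) Not entailed — Sven carried the jar, not the hatch; the hatch belongs to the unlocking event.
(c) Not entailed — 'was unlocking' is progressive on an accomplishment; it does not entail the completed 'unlocked'.
(d) Not entailed — the passage has Sven carrying the jar, not Felix.

(a)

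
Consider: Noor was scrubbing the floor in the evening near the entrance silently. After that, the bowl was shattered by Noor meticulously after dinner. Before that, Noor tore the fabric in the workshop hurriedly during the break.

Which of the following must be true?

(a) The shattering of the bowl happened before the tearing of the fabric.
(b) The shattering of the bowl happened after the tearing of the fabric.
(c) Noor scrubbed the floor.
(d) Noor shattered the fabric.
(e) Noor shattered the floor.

(a) Not entailed — the narrative places the tearing before the shattering, not after.
(b) Entailed — the narrative places the tearing before the shattering.
(c) Entailed — 'scrub' is an activity; 'was scrubbing' entails that some scrubbing happened, so 'scrubbed' holds.
(d) Not entailed — Noor shattered the bowl, not the fabric; the fabric belongs to the tearing event.
(e) Not entailed — Noor shattered the bowl, not the floor; the floor belongs to the scrubbing event.

(b), (c)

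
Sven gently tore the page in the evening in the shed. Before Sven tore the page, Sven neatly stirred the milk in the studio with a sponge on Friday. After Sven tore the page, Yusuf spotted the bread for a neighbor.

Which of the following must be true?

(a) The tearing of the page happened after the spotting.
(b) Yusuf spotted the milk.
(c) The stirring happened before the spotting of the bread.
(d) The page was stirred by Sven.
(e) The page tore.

(a) Not entailed — the narrative places the tearing before the spotting, not after.
(b) Not entailed — Yusuf spotted the bread, not the milk; the milk belongs to the stirring event.
(c) Entailed — the narrative places the stirring before the spotting.
(d) Not entailed — Sven stirred the milk, not the page; the page belongs to the tearing event.
(e) Entailed — 'Sven tore the page' is causative; it entails the inchoative 'the page tore'.

(c), (e)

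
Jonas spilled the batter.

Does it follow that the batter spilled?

yes

'Jonas spilled the batter' is the causative; it entails the inchoative 'the batter spilled'.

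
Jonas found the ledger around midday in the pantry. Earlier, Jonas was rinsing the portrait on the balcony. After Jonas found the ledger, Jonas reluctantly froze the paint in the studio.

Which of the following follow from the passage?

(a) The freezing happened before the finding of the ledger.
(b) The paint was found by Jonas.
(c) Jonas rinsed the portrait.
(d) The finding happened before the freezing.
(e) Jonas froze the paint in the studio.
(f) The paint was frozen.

(a) Not entailed — the narrative places the finding before the freezing, not after.
(b) Not entailed — Jonas found the ledger, not the paint; the paint belongs to the freezing event.
(c) Entailed — 'rinse' is an activity; 'was rinsing' entails that some rinsing happened, so 'rinsed' holds.
(d) Entailed — the narrative places the finding before the freezing.
(e) Entailed — dropping 'reluctantly' leaves a sub-description the original still satisfies.
(f) Entailed — the original entails any weakening of itself; this just drops 'in the studio', 'reluctantly' and generalizes the agent.

(c), (d), (e), (f)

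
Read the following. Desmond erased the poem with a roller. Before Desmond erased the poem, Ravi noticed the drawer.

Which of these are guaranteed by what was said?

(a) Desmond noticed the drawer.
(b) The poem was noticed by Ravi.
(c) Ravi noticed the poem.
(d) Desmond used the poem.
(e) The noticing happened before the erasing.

(e)

(a) Not entailed — the passage has Ravi noticing the drawer, not Desmond.
(b) Not entailed — Ravi noticed the drawer, not the poem; the poem belongs to the erasing event.
(c) Not entailed — Ravi noticed the drawer, not the poem; the poem belongs to the erasing event.
(d) Not entailed — the poem is the patient, not an instrument — Desmond used a roller.
(e) Entailed — the narrative places the noticing before the erasing.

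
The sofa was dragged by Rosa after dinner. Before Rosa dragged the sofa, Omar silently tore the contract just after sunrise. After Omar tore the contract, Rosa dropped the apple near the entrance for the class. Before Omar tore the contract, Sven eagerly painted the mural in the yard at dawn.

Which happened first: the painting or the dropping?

The connectives place the painting before the dropping.

the painting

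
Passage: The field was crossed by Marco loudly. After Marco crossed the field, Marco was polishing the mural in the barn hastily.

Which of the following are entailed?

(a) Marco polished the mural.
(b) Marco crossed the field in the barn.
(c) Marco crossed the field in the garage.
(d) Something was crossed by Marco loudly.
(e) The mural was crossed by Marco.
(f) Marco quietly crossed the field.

(a), (d)

(a) Entailed — 'polish' is an activity; 'was polishing' entails that some polishing happened, so 'polished' holds.
(b) Not entailed — 'in the barn' adds information not in the original event.
(c) Not entailed — 'in the garage' adds information not in the original event.
(d) Entailed — every conjunct here is already in the original crossing event.
(e) Not entailed — Marco crossed the field, not the mural; the mural belongs to the polishing event.
(f) Not entailed — 'quietly' adds a manner not in (and inconsistent with) the original.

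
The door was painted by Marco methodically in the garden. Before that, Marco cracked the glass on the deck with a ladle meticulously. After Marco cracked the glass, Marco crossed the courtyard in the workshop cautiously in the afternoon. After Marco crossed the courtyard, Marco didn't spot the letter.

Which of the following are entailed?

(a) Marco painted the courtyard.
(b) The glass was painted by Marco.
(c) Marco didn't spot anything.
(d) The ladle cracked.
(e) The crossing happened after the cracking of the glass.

(a) Not entailed — Marco painted the door, not the courtyard; the courtyard belongs to the crossing event.
(b) Not entailed — Marco painted the door, not the glass; the glass belongs to the cracking event.
(c) Not entailed — the original only denies this specific event; Marco may have spotted something else.
(d) Not entailed — the glass is what cracked, not the ladle.
(e) Entailed — the narrative places the cracking before the crossing.

(e)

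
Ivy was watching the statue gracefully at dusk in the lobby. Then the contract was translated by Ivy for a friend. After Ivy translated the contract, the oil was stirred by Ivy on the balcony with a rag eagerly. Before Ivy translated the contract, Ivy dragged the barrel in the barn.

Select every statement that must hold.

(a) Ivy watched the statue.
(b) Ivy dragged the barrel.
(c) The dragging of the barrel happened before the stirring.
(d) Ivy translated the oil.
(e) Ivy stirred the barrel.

(a) Entailed — 'watch' is an activity; 'was watching' entails that some watching happened, so 'watched' holds.
(b) Entailed — this follows by dropping conjuncts from the dragging event's description.
(c) Entailed — the narrative places the dragging before the stirring.
(d) Not entailed — Ivy translated the contract, not the oil; the oil belongs to the stirring event.
(e) Not entailed — Ivy stirred the oil, not the barrel; the barrel belongs to the dragging event.

(a), (b), (c)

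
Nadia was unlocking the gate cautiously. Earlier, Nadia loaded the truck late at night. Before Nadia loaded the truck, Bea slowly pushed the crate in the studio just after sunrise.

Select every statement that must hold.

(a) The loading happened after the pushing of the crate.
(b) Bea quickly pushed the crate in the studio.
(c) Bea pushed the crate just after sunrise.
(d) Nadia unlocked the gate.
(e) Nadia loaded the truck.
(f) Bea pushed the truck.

(a), (c), (e)

(a) Entailed — the narrative places the pushing before the loading.
(b) Not entailed — 'quickly' adds a manner not in (and inconsistent with) the original.
(c) Entailed — the original entails any weakening of itself; this just drops 'slowly', 'in the studio'.
(d) Not entailed — 'was unlocking' is progressive on an accomplishment; it does not entail the completed 'unlocked'.
(e) Entailed — dropping 'late at night' leaves a sub-description the original still satisfies.
(f) Not entailed — Bea pushed the crate, not the truck; the truck belongs to the loading event.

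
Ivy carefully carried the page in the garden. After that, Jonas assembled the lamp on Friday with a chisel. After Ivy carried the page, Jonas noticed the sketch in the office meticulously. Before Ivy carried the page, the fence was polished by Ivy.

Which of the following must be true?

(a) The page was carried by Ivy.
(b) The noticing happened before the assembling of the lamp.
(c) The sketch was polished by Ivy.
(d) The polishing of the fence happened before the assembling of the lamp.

(a), (d)

(a) Entailed — every conjunct here is already in the original carrying event.
(b) Not entailed — the narrative doesn't order the noticing relative to the assembling.
(c) Not entailed — Ivy polished the fence, not the sketch; the sketch belongs to the noticing event.
(d) Entailed — the narrative places the polishing before the assembling.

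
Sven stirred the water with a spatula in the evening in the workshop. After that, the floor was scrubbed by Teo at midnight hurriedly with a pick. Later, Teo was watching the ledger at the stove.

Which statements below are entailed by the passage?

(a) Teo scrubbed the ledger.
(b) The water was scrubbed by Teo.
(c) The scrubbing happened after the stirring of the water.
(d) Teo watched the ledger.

(c), (d)

(a) Not entailed — Teo scrubbed the floor, not the ledger; the ledger belongs to the watching event.
(b) Not entailed — Teo scrubbed the floor, not the water; the water belongs to the stirring event.
(c) Entailed — the narrative places the stirring before the scrubbing.
(d) Entailed — 'watch' is an activity; 'was watching' entails that some watching happened, so 'watched' holds.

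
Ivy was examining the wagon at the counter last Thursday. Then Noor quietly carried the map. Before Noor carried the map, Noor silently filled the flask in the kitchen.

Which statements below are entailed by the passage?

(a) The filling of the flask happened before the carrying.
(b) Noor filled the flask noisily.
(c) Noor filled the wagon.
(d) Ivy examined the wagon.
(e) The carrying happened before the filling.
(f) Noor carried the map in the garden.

(a) Entailed — the narrative places the filling before the carrying.
(b) Not entailed — 'noisily' adds a manner not in (and inconsistent with) the original.
(c) Not entailed — Noor filled the flask, not the wagon; the wagon belongs to the examining event.
(d) Entailed — 'examine' is an activity; 'was examining' entails that some examining happened, so 'examined' holds.
(e) Not entailed — the narrative places the filling before the carrying, not after.
(f) Not entailed — 'in the garden' adds information not in the original event.

(a), (d)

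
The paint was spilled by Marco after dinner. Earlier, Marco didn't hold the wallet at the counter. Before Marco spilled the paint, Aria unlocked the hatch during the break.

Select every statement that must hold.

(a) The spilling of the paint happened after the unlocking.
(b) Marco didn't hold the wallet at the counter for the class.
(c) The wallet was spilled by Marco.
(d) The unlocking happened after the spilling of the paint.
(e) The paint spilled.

(a) Entailed — the narrative places the unlocking before the spilling.
(b) Entailed — under negation, adding a further restriction is entailed: if no such holding event occurred, none occurred for the class either.
(c) Not entailed — Marco spilled the paint, not the wallet; the wallet belongs to the holding event.
(d) Not entailed — the narrative places the unlocking before the spilling, not after.
(e) Entailed — 'Marco spilled the paint' is causative; it entails the inchoative 'the paint spilled'.

(a), (b), (e)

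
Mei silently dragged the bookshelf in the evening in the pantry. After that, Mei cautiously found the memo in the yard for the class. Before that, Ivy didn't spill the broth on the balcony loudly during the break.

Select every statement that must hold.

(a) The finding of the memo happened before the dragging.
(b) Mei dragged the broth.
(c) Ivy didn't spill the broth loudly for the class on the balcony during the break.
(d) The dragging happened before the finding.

(c), (d)

(a) Not entailed — the narrative places the dragging before the finding, not after.
(b) Not entailed — Mei dragged the bookshelf, not the broth; the broth belongs to the spilling event.
(c) Entailed — under negation, adding a further restriction is entailed: if no such spilling event occurred, none occurred for the class either.
(d) Entailed — the narrative places the dragging before the finding.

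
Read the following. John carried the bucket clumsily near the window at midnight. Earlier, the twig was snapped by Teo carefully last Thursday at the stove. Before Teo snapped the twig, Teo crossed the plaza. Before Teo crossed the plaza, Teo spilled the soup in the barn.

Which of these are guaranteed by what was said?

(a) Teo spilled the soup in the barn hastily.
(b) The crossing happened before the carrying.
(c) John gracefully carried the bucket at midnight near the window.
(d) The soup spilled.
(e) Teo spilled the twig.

(b), (d)

(a) Not entailed — 'hastily' adds information not in the original event.
(b) Entailed — the narrative places the crossing before the carrying.
(c) Not entailed — 'gracefully' adds a manner not in (and inconsistent with) the original.
(d) Entailed — 'Teo spilled the soup' is causative; it entails the inchoative 'the soup spilled'.
(e) Not entailed — Teo spilled the soup, not the twig; the twig belongs to the snapping event.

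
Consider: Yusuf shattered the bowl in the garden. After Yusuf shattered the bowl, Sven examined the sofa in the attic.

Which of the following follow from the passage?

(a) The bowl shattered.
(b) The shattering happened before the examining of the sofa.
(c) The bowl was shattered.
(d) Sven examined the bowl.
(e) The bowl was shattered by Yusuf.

(a) Entailed — 'Yusuf shattered the bowl' is causative; it entails the inchoative 'the bowl shattered'.
(b) Entailed — the narrative places the shattering before the examining.
(c) Entailed — dropping 'in the garden' and generalizing the agent leaves a sub-description the original still satisfies.
(d) Not entailed — Sven examined the sofa, not the bowl; the bowl belongs to the shattering event.
(e) Entailed — this follows by dropping conjuncts from the shattering event's description.

(a), (b), (c), (e)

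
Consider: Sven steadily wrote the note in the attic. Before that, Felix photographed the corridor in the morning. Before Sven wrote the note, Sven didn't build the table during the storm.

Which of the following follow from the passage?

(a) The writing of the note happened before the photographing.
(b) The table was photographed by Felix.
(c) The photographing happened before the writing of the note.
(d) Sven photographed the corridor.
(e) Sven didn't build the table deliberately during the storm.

(a) Not entailed — the narrative places the photographing before the writing, not after.
(b) Not entailed — Felix photographed the corridor, not the table; the table belongs to the building event.
(c) Entailed — the narrative places the photographing before the writing.
(d) Not entailed — the passage has Felix photographing the corridor, not Sven.
(e) Entailed — under negation, adding a further restriction is entailed: if no such building event occurred, none occurred deliberately either.

(c), (e)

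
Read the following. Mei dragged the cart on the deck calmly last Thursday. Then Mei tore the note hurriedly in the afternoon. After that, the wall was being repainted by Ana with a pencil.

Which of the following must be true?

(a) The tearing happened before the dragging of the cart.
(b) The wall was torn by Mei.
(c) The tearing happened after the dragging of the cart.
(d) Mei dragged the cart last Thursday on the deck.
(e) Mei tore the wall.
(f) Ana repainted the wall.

(a) Not entailed — the narrative places the dragging before the tearing, not after.
(b) Not entailed — Mei tore the note, not the wall; the wall belongs to the repainting event.
(c) Entailed — the narrative places the dragging before the tearing.
(d) Entailed — dropping 'calmly' leaves a sub-description the original still satisfies.
(e) Not entailed — Mei tore the note, not the wall; the wall belongs to the repainting event.
(f) Not entailed — 'was repainting' is progressive on an accomplishment; it does not entail the completed 'repainted'.

(c), (d)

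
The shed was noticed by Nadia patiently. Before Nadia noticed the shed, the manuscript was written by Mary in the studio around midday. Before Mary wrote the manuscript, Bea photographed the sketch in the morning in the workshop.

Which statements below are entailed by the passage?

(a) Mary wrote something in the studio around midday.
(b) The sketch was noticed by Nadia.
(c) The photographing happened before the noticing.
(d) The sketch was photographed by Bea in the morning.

(a) Entailed — this follows by dropping conjuncts from the writing event's description.
(b) Not entailed — Nadia noticed the shed, not the sketch; the sketch belongs to the photographing event.
(c) Entailed — the narrative places the photographing before the noticing.
(d) Entailed — dropping 'in the workshop' leaves a sub-description the original still satisfies.

(a), (c), (d)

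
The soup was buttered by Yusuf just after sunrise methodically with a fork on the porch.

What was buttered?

'the soup' marks the patient of the buttering event.

the soup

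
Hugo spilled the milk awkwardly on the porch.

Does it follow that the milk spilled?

yes

'Hugo spilled the milk' is the causative; it entails the inchoative 'the milk spilled'.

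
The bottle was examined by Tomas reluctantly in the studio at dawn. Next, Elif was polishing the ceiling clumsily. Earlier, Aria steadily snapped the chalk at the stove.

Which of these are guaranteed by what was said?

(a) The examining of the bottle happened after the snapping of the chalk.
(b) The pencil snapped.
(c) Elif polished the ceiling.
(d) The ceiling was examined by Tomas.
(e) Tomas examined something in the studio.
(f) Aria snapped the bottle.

(a) Not entailed — the narrative doesn't order the snapping relative to the examining.
(b) Not entailed — the chalk is what snapped, not the pencil.
(c) Entailed — 'polish' is an activity; 'was polishing' entails that some polishing happened, so 'polished' holds.
(d) Not entailed — Tomas examined the bottle, not the ceiling; the ceiling belongs to the polishing event.
(e) Entailed — every conjunct here is already in the original examining event.
(f) Not entailed — Aria snapped the chalk, not the bottle; the bottle belongs to the examining event.

(c), (e)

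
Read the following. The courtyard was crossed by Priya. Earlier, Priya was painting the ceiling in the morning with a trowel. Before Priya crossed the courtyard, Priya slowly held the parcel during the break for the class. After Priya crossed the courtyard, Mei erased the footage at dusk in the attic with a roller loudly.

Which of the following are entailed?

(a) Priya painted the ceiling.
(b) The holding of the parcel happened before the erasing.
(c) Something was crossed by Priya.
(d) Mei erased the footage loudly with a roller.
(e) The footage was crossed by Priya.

(b), (c), (d)

(a) Not entailed — 'was painting' is progressive on an accomplishment; it does not entail the completed 'painted'.
(b) Entailed — the narrative places the holding before the erasing.
(c) Entailed — this follows by dropping conjuncts from the crossing event's description.
(d) Entailed — this follows by dropping conjuncts from the erasing event's description.
(e) Not entailed — Priya crossed the courtyard, not the footage; the footage belongs to the erasing event.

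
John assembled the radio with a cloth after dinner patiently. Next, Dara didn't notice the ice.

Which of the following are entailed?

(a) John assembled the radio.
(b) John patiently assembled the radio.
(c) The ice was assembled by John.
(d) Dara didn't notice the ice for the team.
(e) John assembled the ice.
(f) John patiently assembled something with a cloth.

(a) Entailed — dropping 'with a cloth', 'patiently', 'after dinner' leaves a sub-description the original still satisfies.
(b) Entailed — the original entails any weakening of itself; this just drops 'with a cloth', 'after dinner'.
(c) Not entailed — John assembled the radio, not the ice; the ice belongs to the noticing event.
(d) Entailed — under negation, adding a further restriction is entailed: if no such noticing event occurred, none occurred for the team either.
(e) Not entailed — John assembled the radio, not the ice; the ice belongs to the noticing event.
(f) Entailed — this follows by dropping conjuncts from the assembling event's description.

(a), (b), (d), (f)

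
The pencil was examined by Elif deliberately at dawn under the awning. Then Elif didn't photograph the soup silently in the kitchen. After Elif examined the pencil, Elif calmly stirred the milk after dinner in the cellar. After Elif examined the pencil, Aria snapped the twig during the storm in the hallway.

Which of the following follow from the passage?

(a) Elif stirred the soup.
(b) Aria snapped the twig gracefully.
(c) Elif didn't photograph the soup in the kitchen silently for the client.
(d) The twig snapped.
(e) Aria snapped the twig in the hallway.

(c), (d), (e)

(a) Not entailed — Elif stirred the milk, not the soup; the soup belongs to the photographing event.
(b) Not entailed — 'gracefully' adds information not in the original event.
(c) Entailed — under negation, adding a further restriction is entailed: if no such photographing event occurred, none occurred for the client either.
(d) Entailed — 'Aria snapped the twig' is causative; it entails the inchoative 'the twig snapped'.
(e) Entailed — the original entails any weakening of itself; this just drops 'during the storm'.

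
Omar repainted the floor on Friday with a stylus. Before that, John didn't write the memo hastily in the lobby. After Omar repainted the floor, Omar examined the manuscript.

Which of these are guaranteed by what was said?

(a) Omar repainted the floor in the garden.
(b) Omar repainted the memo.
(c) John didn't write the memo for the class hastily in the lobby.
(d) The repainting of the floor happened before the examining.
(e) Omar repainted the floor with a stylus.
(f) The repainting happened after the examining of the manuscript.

(a) Not entailed — 'in the garden' adds information not in the original event.
(b) Not entailed — Omar repainted the floor, not the memo; the memo belongs to the writing event.
(c) Entailed — under negation, adding a further restriction is entailed: if no such writing event occurred, none occurred for the class either.
(d) Entailed — the narrative places the repainting before the examining.
(e) Entailed — every conjunct here is already in the original repainting event.
(f) Not entailed — the narrative places the repainting before the examining, not after.

(c), (d), (e)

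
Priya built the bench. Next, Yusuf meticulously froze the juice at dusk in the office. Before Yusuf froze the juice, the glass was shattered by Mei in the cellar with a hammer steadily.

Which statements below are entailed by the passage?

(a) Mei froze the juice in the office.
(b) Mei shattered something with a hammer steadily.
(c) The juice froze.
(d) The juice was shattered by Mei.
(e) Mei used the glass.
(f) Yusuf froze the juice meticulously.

(a) Not entailed — the passage has Yusuf freezing the juice, not Mei.
(b) Entailed — the original entails any weakening of itself; this just drops 'in the cellar' and generalizes the patient.
(c) Entailed — 'Yusuf froze the juice' is causative; it entails the inchoative 'the juice froze'.
(d) Not entailed — Mei shattered the glass, not the juice; the juice belongs to the freezing event.
(e) Not entailed — the glass is the patient, not an instrument — Mei used a hammer.
(f) Entailed — the original entails any weakening of itself; this just drops 'at dusk', 'in the office'.

(b), (c), (f)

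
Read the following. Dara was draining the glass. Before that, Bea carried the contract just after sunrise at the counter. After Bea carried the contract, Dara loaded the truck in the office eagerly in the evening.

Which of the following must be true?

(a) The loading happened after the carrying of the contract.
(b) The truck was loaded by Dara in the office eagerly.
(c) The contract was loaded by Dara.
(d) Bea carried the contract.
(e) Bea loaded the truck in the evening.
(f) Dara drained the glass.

(a), (b), (d)

(a) Entailed — the narrative places the carrying before the loading.
(b) Entailed — the original entails any weakening of itself; this just drops 'in the evening'.
(c) Not entailed — Dara loaded the truck, not the contract; the contract belongs to the carrying event.
(d) Entailed — the original entails any weakening of itself; this just drops 'at the counter', 'just after sunrise'.
(e) Not entailed — the passage has Dara loading the truck, not Bea.
(f) Not entailed — 'was draining' is progressive on an accomplishment; it does not entail the completed 'drained'.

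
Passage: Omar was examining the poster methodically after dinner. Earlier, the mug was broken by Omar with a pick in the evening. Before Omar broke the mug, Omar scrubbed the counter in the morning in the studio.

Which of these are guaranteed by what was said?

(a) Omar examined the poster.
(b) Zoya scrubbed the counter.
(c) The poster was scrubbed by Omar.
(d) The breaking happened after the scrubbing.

(a), (d)

(a) Entailed — 'examine' is an activity; 'was examining' entails that some examining happened, so 'examined' holds.
(b) Not entailed — the passage has Omar scrubbing the counter, not Zoya.
(c) Not entailed — Omar scrubbed the counter, not the poster; the poster belongs to the examining event.
(d) Entailed — the narrative places the scrubbing before the breaking.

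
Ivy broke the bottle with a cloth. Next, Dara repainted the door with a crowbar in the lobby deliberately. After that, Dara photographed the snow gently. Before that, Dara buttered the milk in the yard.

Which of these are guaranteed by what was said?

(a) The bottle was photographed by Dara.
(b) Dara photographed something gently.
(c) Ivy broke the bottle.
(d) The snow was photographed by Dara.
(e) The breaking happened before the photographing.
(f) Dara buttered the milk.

(a) Not entailed — Dara photographed the snow, not the bottle; the bottle belongs to the breaking event.
(b) Entailed — this follows by dropping conjuncts from the photographing event's description.
(c) Entailed — dropping 'with a cloth' leaves a sub-description the original still satisfies.
(d) Entailed — dropping 'gently' leaves a sub-description the original still satisfies.
(e) Entailed — the narrative places the breaking before the photographing.
(f) Entailed — the original entails any weakening of itself; this just drops 'in the yard'.

(b), (c), (d), (e), (f)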